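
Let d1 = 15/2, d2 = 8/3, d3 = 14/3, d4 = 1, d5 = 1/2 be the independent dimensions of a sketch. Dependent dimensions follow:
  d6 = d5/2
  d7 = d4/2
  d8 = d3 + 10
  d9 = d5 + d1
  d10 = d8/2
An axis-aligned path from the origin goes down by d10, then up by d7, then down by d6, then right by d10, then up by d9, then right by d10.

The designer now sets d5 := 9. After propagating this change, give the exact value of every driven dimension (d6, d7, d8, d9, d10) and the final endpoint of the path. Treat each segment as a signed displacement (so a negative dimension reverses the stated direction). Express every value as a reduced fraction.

d6 = 9/2
d7 = 1/2
d8 = 44/3
d9 = 33/2
d10 = 22/3
endpoint = (44/3, 31/6)

Apply edit: d5 := 9
  d6 = d5/2 = 9/2
  d7 = d4/2 = 1/2
  d8 = d3 + 10 = 44/3
  d9 = d5 + d1 = 33/2
  d10 = d8/2 = 22/3
Walk from origin (0, 0):
  seg 1: down by d10 = 22/3 → (0, -22/3)
  seg 2: up by d7 = 1/2 → (0, -41/6)
  seg 3: down by d6 = 9/2 → (0, -34/3)
  seg 4: right by d10 = 22/3 → (22/3, -34/3)
  seg 5: up by d9 = 33/2 → (22/3, 31/6)
  seg 6: right by d10 = 22/3 → (44/3, 31/6)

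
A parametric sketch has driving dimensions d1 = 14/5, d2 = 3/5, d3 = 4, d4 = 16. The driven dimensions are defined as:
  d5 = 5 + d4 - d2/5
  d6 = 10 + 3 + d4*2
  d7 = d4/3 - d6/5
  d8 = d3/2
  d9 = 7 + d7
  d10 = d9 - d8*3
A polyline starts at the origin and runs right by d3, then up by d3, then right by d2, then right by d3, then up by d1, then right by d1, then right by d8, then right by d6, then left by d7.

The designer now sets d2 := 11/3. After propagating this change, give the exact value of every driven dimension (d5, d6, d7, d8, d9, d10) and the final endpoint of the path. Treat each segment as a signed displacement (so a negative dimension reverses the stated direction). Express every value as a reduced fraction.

d5 = 304/15
d6 = 45
d7 = -11/3
d8 = 2
d9 = 10/3
d10 = -8/3
endpoint = (977/15, 34/5)

Apply edit: d2 := 11/3
  d5 = 5 + d4 - d2/5 = 304/15
  d6 = 10 + 3 + d4*2 = 45
  d7 = d4/3 - d6/5 = -11/3
  d8 = d3/2 = 2
  d9 = 7 + d7 = 10/3
  d10 = d9 - d8*3 = -8/3
Walk from origin (0, 0):
  seg 1: right by d3 = 4 → (4, 0)
  seg 2: up by d3 = 4 → (4, 4)
  seg 3: right by d2 = 11/3 → (23/3, 4)
  seg 4: right by d3 = 4 → (35/3, 4)
  seg 5: up by d1 = 14/5 → (35/3, 34/5)
  seg 6: right by d1 = 14/5 → (217/15, 34/5)
  seg 7: right by d8 = 2 → (247/15, 34/5)
  seg 8: right by d6 = 45 → (922/15, 34/5)
  seg 9: left by d7 = -11/3 → (977/15, 34/5)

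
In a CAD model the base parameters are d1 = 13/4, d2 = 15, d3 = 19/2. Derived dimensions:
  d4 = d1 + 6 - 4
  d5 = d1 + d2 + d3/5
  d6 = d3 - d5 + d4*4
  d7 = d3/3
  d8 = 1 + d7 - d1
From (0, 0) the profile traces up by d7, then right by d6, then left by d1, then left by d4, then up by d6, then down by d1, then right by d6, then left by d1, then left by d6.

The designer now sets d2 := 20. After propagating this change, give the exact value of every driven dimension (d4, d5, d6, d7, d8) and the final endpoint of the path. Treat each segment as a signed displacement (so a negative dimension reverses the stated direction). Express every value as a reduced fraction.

d4 = 21/4
d5 = 503/20
d6 = 107/20
d7 = 19/6
d8 = 11/12
endpoint = (-32/5, 79/15)

Apply edit: d2 := 20
  d4 = d1 + 6 - 4 = 21/4
  d5 = d1 + d2 + d3/5 = 503/20
  d6 = d3 - d5 + d4*4 = 107/20
  d7 = d3/3 = 19/6
  d8 = 1 + d7 - d1 = 11/12
Walk from origin (0, 0):
  seg 1: up by d7 = 19/6 → (0, 19/6)
  seg 2: right by d6 = 107/20 → (107/20, 19/6)
  seg 3: left by d1 = 13/4 → (21/10, 19/6)
  seg 4: left by d4 = 21/4 → (-63/20, 19/6)
  seg 5: up by d6 = 107/20 → (-63/20, 511/60)
  seg 6: down by d1 = 13/4 → (-63/20, 79/15)
  seg 7: right by d6 = 107/20 → (11/5, 79/15)
  seg 8: left by d1 = 13/4 → (-21/20, 79/15)
  seg 9: left by d6 = 107/20 → (-32/5, 79/15)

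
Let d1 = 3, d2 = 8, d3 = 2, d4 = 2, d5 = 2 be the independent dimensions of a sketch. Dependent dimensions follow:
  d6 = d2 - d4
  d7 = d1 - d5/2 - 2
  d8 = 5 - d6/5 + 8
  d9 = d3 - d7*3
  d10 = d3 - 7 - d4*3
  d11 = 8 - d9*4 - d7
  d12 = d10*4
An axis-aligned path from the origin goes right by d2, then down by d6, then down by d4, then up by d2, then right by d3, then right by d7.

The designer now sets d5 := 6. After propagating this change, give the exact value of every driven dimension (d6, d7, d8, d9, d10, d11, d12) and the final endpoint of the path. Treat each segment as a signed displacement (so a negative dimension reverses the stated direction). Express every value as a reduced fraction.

d6 = 6
d7 = -2
d8 = 59/5
d9 = 8
d10 = -11
d11 = -22
d12 = -44
endpoint = (8, 0)

Apply edit: d5 := 6
  d6 = d2 - d4 = 6
  d7 = d1 - d5/2 - 2 = -2
  d8 = 5 - d6/5 + 8 = 59/5
  d9 = d3 - d7*3 = 8
  d10 = d3 - 7 - d4*3 = -11
  d11 = 8 - d9*4 - d7 = -22
  d12 = d10*4 = -44
Walk from origin (0, 0):
  seg 1: right by d2 = 8 → (8, 0)
  seg 2: down by d6 = 6 → (8, -6)
  seg 3: down by d4 = 2 → (8, -8)
  seg 4: up by d2 = 8 → (8, 0)
  seg 5: right by d3 = 2 → (10, 0)
  seg 6: right by d7 = -2 → (8, 0)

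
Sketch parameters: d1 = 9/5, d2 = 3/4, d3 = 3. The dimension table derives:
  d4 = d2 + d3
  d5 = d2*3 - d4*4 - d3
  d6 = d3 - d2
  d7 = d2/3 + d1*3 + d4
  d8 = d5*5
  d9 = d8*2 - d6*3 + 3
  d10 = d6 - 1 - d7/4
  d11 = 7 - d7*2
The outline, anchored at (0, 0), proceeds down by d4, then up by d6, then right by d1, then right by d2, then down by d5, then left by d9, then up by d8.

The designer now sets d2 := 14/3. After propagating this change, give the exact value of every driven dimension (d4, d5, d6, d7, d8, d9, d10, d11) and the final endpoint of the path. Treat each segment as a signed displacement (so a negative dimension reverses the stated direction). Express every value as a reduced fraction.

d4 = 23/3
d5 = -59/3
d6 = -5/3
d7 = 658/45
d8 = -295/3
d9 = -566/3
d10 = -569/90
d11 = -1001/45
endpoint = (2927/15, -88)

Apply edit: d2 := 14/3
  d4 = d2 + d3 = 23/3
  d5 = d2*3 - d4*4 - d3 = -59/3
  d6 = d3 - d2 = -5/3
  d7 = d2/3 + d1*3 + d4 = 658/45
  d8 = d5*5 = -295/3
  d9 = d8*2 - d6*3 + 3 = -566/3
  d10 = d6 - 1 - d7/4 = -569/90
  d11 = 7 - d7*2 = -1001/45
Walk from origin (0, 0):
  seg 1: down by d4 = 23/3 → (0, -23/3)
  seg 2: up by d6 = -5/3 → (0, -28/3)
  seg 3: right by d1 = 9/5 → (9/5, -28/3)
  seg 4: right by d2 = 14/3 → (97/15, -28/3)
  seg 5: down by d5 = -59/3 → (97/15, 31/3)
  seg 6: left by d9 = -566/3 → (2927/15, 31/3)
  seg 7: up by d8 = -295/3 → (2927/15, -88)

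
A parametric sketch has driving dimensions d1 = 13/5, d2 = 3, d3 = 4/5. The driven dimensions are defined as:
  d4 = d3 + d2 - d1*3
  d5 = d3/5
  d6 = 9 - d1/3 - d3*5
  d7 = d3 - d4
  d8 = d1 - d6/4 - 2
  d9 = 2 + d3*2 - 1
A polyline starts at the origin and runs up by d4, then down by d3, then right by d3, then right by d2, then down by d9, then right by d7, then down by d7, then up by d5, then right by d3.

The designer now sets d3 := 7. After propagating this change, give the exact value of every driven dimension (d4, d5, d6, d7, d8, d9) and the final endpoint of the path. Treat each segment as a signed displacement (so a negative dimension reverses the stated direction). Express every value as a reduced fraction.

d4 = 11/5
d5 = 7/5
d6 = -403/15
d7 = 24/5
d8 = 439/60
d9 = 15
endpoint = (109/5, -116/5)

Apply edit: d3 := 7
  d4 = d3 + d2 - d1*3 = 11/5
  d5 = d3/5 = 7/5
  d6 = 9 - d1/3 - d3*5 = -403/15
  d7 = d3 - d4 = 24/5
  d8 = d1 - d6/4 - 2 = 439/60
  d9 = 2 + d3*2 - 1 = 15
Walk from origin (0, 0):
  seg 1: up by d4 = 11/5 → (0, 11/5)
  seg 2: down by d3 = 7 → (0, -24/5)
  seg 3: right by d3 = 7 → (7, -24/5)
  seg 4: right by d2 = 3 → (10, -24/5)
  seg 5: down by d9 = 15 → (10, -99/5)
  seg 6: right by d7 = 24/5 → (74/5, -99/5)
  seg 7: down by d7 = 24/5 → (74/5, -123/5)
  seg 8: up by d5 = 7/5 → (74/5, -116/5)
  seg 9: right by d3 = 7 → (109/5, -116/5)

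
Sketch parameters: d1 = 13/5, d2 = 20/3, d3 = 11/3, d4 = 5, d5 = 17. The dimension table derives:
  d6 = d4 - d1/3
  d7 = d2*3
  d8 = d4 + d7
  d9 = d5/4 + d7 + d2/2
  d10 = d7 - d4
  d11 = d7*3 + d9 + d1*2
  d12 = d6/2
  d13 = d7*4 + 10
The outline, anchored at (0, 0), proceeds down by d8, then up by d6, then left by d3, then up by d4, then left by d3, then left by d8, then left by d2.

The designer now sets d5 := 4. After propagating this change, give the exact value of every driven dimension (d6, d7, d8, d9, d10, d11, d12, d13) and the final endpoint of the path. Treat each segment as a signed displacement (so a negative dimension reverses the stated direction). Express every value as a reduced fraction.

d6 = 62/15
d7 = 20
d8 = 25
d9 = 73/3
d10 = 15
d11 = 1343/15
d12 = 31/15
d13 = 90
endpoint = (-39, -238/15)

Apply edit: d5 := 4
  d6 = d4 - d1/3 = 62/15
  d7 = d2*3 = 20
  d8 = d4 + d7 = 25
  d9 = d5/4 + d7 + d2/2 = 73/3
  d10 = d7 - d4 = 15
  d11 = d7*3 + d9 + d1*2 = 1343/15
  d12 = d6/2 = 31/15
  d13 = d7*4 + 10 = 90
Walk from origin (0, 0):
  seg 1: down by d8 = 25 → (0, -25)
  seg 2: up by d6 = 62/15 → (0, -313/15)
  seg 3: left by d3 = 11/3 → (-11/3, -313/15)
  seg 4: up by d4 = 5 → (-11/3, -238/15)
  seg 5: left by d3 = 11/3 → (-22/3, -238/15)
  seg 6: left by d8 = 25 → (-97/3, -238/15)
  seg 7: left by d2 = 20/3 → (-39, -238/15)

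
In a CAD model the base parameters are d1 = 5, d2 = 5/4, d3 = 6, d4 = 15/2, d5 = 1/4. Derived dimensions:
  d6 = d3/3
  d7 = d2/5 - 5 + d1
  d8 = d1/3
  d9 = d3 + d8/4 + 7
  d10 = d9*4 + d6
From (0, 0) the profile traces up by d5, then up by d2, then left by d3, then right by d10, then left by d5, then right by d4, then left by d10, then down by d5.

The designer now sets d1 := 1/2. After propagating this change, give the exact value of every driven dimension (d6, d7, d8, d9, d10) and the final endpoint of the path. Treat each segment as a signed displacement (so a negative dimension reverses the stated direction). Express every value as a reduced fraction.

d6 = 2
d7 = -17/4
d8 = 1/6
d9 = 313/24
d10 = 325/6
endpoint = (5/4, 5/4)

Apply edit: d1 := 1/2
  d6 = d3/3 = 2
  d7 = d2/5 - 5 + d1 = -17/4
  d8 = d1/3 = 1/6
  d9 = d3 + d8/4 + 7 = 313/24
  d10 = d9*4 + d6 = 325/6
Walk from origin (0, 0):
  seg 1: up by d5 = 1/4 → (0, 1/4)
  seg 2: up by d2 = 5/4 → (0, 3/2)
  seg 3: left by d3 = 6 → (-6, 3/2)
  seg 4: right by d10 = 325/6 → (289/6, 3/2)
  seg 5: left by d5 = 1/4 → (575/12, 3/2)
  seg 6: right by d4 = 15/2 → (665/12, 3/2)
  seg 7: left by d10 = 325/6 → (5/4, 3/2)
  seg 8: down by d5 = 1/4 → (5/4, 5/4)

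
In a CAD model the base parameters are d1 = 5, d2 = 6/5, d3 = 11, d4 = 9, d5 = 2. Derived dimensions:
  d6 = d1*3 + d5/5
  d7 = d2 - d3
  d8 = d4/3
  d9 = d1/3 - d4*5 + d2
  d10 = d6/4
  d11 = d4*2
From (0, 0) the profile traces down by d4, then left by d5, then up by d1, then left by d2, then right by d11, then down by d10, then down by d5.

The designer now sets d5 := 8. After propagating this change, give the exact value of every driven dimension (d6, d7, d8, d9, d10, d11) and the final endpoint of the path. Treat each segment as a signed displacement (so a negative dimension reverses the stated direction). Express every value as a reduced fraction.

d6 = 83/5
d7 = -49/5
d8 = 3
d9 = -632/15
d10 = 83/20
d11 = 18
endpoint = (44/5, -323/20)

Apply edit: d5 := 8
  d6 = d1*3 + d5/5 = 83/5
  d7 = d2 - d3 = -49/5
  d8 = d4/3 = 3
  d9 = d1/3 - d4*5 + d2 = -632/15
  d10 = d6/4 = 83/20
  d11 = d4*2 = 18
Walk from origin (0, 0):
  seg 1: down by d4 = 9 → (0, -9)
  seg 2: left by d5 = 8 → (-8, -9)
  seg 3: up by d1 = 5 → (-8, -4)
  seg 4: left by d2 = 6/5 → (-46/5, -4)
  seg 5: right by d11 = 18 → (44/5, -4)
  seg 6: down by d10 = 83/20 → (44/5, -163/20)
  seg 7: down by d5 = 8 → (44/5, -323/20)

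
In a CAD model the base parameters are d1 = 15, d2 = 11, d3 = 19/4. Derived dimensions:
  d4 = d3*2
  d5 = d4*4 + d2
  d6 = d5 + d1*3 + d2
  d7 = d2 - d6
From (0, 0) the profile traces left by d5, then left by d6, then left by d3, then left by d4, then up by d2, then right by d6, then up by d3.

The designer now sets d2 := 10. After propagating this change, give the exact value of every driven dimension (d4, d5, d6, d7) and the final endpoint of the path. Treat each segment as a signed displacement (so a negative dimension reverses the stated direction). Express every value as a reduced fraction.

Apply edit: d2 := 10
  d4 = d3*2 = 19/2
  d5 = d4*4 + d2 = 48
  d6 = d5 + d1*3 + d2 = 103
  d7 = d2 - d6 = -93
Walk from origin (0, 0):
  seg 1: left by d5 = 48 → (-48, 0)
  seg 2: left by d6 = 103 → (-151, 0)
  seg 3: left by d3 = 19/4 → (-623/4, 0)
  seg 4: left by d4 = 19/2 → (-661/4, 0)
  seg 5: up by d2 = 10 → (-661/4, 10)
  seg 6: right by d6 = 103 → (-249/4, 10)
  seg 7: up by d3 = 19/4 → (-249/4, 59/4)

d4 = 19/2
d5 = 48
d6 = 103
d7 = -93
endpoint = (-249/4, 59/4)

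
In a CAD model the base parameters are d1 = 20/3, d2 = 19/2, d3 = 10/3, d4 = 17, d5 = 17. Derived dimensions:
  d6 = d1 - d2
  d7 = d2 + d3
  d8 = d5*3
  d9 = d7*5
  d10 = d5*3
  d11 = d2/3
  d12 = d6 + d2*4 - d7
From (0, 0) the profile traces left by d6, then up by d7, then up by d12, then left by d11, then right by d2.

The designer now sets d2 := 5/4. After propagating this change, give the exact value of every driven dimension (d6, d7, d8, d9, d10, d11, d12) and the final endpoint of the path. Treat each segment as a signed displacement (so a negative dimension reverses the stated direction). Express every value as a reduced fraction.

d6 = 65/12
d7 = 55/12
d8 = 51
d9 = 275/12
d10 = 51
d11 = 5/12
d12 = 35/6
endpoint = (-55/12, 125/12)

Apply edit: d2 := 5/4
  d6 = d1 - d2 = 65/12
  d7 = d2 + d3 = 55/12
  d8 = d5*3 = 51
  d9 = d7*5 = 275/12
  d10 = d5*3 = 51
  d11 = d2/3 = 5/12
  d12 = d6 + d2*4 - d7 = 35/6
Walk from origin (0, 0):
  seg 1: left by d6 = 65/12 → (-65/12, 0)
  seg 2: up by d7 = 55/12 → (-65/12, 55/12)
  seg 3: up by d12 = 35/6 → (-65/12, 125/12)
  seg 4: left by d11 = 5/12 → (-35/6, 125/12)
  seg 5: right by d2 = 5/4 → (-55/12, 125/12)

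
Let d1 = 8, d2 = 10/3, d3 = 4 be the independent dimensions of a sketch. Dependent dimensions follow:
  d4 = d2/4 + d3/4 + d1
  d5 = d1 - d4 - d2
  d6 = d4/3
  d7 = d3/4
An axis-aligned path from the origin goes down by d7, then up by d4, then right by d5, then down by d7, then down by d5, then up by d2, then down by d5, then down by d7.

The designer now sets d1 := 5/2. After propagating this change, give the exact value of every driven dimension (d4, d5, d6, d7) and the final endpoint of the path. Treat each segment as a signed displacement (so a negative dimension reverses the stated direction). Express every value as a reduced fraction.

d4 = 13/3
d5 = -31/6
d6 = 13/9
d7 = 1
endpoint = (-31/6, 15)

Apply edit: d1 := 5/2
  d4 = d2/4 + d3/4 + d1 = 13/3
  d5 = d1 - d4 - d2 = -31/6
  d6 = d4/3 = 13/9
  d7 = d3/4 = 1
Walk from origin (0, 0):
  seg 1: down by d7 = 1 → (0, -1)
  seg 2: up by d4 = 13/3 → (0, 10/3)
  seg 3: right by d5 = -31/6 → (-31/6, 10/3)
  seg 4: down by d7 = 1 → (-31/6, 7/3)
  seg 5: down by d5 = -31/6 → (-31/6, 15/2)
  seg 6: up by d2 = 10/3 → (-31/6, 65/6)
  seg 7: down by d5 = -31/6 → (-31/6, 16)
  seg 8: down by d7 = 1 → (-31/6, 15)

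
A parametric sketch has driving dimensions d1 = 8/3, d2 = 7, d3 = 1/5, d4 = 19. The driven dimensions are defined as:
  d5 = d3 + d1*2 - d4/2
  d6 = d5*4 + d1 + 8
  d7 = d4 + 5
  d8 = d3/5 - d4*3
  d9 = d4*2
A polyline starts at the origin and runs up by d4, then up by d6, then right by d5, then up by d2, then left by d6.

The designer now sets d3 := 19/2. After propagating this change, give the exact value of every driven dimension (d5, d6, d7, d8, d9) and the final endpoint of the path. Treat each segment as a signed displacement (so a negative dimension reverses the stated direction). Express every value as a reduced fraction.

Apply edit: d3 := 19/2
  d5 = d3 + d1*2 - d4/2 = 16/3
  d6 = d5*4 + d1 + 8 = 32
  d7 = d4 + 5 = 24
  d8 = d3/5 - d4*3 = -551/10
  d9 = d4*2 = 38
Walk from origin (0, 0):
  seg 1: up by d4 = 19 → (0, 19)
  seg 2: up by d6 = 32 → (0, 51)
  seg 3: right by d5 = 16/3 → (16/3, 51)
  seg 4: up by d2 = 7 → (16/3, 58)
  seg 5: left by d6 = 32 → (-80/3, 58)

d5 = 16/3
d6 = 32
d7 = 24
d8 = -551/10
d9 = 38
endpoint = (-80/3, 58)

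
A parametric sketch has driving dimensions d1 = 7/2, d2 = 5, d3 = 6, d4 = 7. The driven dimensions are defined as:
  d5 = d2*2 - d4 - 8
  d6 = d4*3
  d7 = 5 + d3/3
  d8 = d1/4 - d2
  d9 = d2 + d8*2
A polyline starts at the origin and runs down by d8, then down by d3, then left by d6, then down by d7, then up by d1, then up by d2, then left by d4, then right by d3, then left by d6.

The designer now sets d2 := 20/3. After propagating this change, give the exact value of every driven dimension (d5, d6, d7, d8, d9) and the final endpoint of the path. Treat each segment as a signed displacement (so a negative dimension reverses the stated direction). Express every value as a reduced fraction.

d5 = -5/3
d6 = 21
d7 = 7
d8 = -139/24
d9 = -59/12
endpoint = (-43, 71/24)

Apply edit: d2 := 20/3
  d5 = d2*2 - d4 - 8 = -5/3
  d6 = d4*3 = 21
  d7 = 5 + d3/3 = 7
  d8 = d1/4 - d2 = -139/24
  d9 = d2 + d8*2 = -59/12
Walk from origin (0, 0):
  seg 1: down by d8 = -139/24 → (0, 139/24)
  seg 2: down by d3 = 6 → (0, -5/24)
  seg 3: left by d6 = 21 → (-21, -5/24)
  seg 4: down by d7 = 7 → (-21, -173/24)
  seg 5: up by d1 = 7/2 → (-21, -89/24)
  seg 6: up by d2 = 20/3 → (-21, 71/24)
  seg 7: left by d4 = 7 → (-28, 71/24)
  seg 8: right by d3 = 6 → (-22, 71/24)
  seg 9: left by d6 = 21 → (-43, 71/24)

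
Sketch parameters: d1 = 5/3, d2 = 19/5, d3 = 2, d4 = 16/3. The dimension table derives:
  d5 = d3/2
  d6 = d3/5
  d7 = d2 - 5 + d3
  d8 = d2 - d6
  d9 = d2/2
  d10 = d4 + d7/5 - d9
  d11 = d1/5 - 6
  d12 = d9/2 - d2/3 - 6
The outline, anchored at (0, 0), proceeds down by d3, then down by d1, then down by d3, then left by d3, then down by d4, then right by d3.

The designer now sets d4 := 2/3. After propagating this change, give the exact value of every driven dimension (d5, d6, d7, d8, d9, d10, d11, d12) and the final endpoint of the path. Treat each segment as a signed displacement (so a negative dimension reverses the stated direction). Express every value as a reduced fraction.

d5 = 1
d6 = 2/5
d7 = 4/5
d8 = 17/5
d9 = 19/10
d10 = -161/150
d11 = -17/3
d12 = -379/60
endpoint = (0, -19/3)

Apply edit: d4 := 2/3
  d5 = d3/2 = 1
  d6 = d3/5 = 2/5
  d7 = d2 - 5 + d3 = 4/5
  d8 = d2 - d6 = 17/5
  d9 = d2/2 = 19/10
  d10 = d4 + d7/5 - d9 = -161/150
  d11 = d1/5 - 6 = -17/3
  d12 = d9/2 - d2/3 - 6 = -379/60
Walk from origin (0, 0):
  seg 1: down by d3 = 2 → (0, -2)
  seg 2: down by d1 = 5/3 → (0, -11/3)
  seg 3: down by d3 = 2 → (0, -17/3)
  seg 4: left by d3 = 2 → (-2, -17/3)
  seg 5: down by d4 = 2/3 → (-2, -19/3)
  seg 6: right by d3 = 2 → (0, -19/3)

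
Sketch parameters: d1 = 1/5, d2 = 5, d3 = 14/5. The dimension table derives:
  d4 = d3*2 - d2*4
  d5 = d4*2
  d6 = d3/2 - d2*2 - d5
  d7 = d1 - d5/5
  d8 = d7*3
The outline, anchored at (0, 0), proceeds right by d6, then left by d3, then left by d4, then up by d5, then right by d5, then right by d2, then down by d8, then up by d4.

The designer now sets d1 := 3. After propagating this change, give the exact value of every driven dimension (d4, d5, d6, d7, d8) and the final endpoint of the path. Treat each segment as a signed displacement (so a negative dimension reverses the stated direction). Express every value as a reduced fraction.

d4 = -72/5
d5 = -144/5
d6 = 101/5
d7 = 219/25
d8 = 657/25
endpoint = (8, -1737/25)

Apply edit: d1 := 3
  d4 = d3*2 - d2*4 = -72/5
  d5 = d4*2 = -144/5
  d6 = d3/2 - d2*2 - d5 = 101/5
  d7 = d1 - d5/5 = 219/25
  d8 = d7*3 = 657/25
Walk from origin (0, 0):
  seg 1: right by d6 = 101/5 → (101/5, 0)
  seg 2: left by d3 = 14/5 → (87/5, 0)
  seg 3: left by d4 = -72/5 → (159/5, 0)
  seg 4: up by d5 = -144/5 → (159/5, -144/5)
  seg 5: right by d5 = -144/5 → (3, -144/5)
  seg 6: right by d2 = 5 → (8, -144/5)
  seg 7: down by d8 = 657/25 → (8, -1377/25)
  seg 8: up by d4 = -72/5 → (8, -1737/25)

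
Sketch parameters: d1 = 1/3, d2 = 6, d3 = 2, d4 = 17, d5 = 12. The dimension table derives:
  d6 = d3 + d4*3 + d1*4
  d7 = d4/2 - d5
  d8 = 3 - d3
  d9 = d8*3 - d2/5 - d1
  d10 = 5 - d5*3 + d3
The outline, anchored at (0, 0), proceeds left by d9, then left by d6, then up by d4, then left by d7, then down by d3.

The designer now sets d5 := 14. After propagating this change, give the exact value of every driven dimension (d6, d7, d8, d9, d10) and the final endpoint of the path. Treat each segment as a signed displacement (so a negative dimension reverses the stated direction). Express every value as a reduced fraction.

Apply edit: d5 := 14
  d6 = d3 + d4*3 + d1*4 = 163/3
  d7 = d4/2 - d5 = -11/2
  d8 = 3 - d3 = 1
  d9 = d8*3 - d2/5 - d1 = 22/15
  d10 = 5 - d5*3 + d3 = -35
Walk from origin (0, 0):
  seg 1: left by d9 = 22/15 → (-22/15, 0)
  seg 2: left by d6 = 163/3 → (-279/5, 0)
  seg 3: up by d4 = 17 → (-279/5, 17)
  seg 4: left by d7 = -11/2 → (-503/10, 17)
  seg 5: down by d3 = 2 → (-503/10, 15)

d6 = 163/3
d7 = -11/2
d8 = 1
d9 = 22/15
d10 = -35
endpoint = (-503/10, 15)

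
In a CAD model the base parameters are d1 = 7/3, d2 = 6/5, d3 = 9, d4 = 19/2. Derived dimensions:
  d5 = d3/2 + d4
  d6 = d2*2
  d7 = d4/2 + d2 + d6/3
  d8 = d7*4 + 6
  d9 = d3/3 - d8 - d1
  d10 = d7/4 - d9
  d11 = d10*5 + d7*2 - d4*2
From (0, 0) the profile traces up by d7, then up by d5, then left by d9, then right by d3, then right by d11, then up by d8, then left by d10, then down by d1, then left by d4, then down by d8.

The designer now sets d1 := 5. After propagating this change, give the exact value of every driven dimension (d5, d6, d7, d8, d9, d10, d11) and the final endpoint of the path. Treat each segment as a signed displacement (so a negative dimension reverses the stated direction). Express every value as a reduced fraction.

d5 = 14
d6 = 12/5
d7 = 27/4
d8 = 33
d9 = -35
d10 = 587/16
d11 = 2847/16
endpoint = (703/4, 63/4)

Apply edit: d1 := 5
  d5 = d3/2 + d4 = 14
  d6 = d2*2 = 12/5
  d7 = d4/2 + d2 + d6/3 = 27/4
  d8 = d7*4 + 6 = 33
  d9 = d3/3 - d8 - d1 = -35
  d10 = d7/4 - d9 = 587/16
  d11 = d10*5 + d7*2 - d4*2 = 2847/16
Walk from origin (0, 0):
  seg 1: up by d7 = 27/4 → (0, 27/4)
  seg 2: up by d5 = 14 → (0, 83/4)
  seg 3: left by d9 = -35 → (35, 83/4)
  seg 4: right by d3 = 9 → (44, 83/4)
  seg 5: right by d11 = 2847/16 → (3551/16, 83/4)
  seg 6: up by d8 = 33 → (3551/16, 215/4)
  seg 7: left by d10 = 587/16 → (741/4, 215/4)
  seg 8: down by d1 = 5 → (741/4, 195/4)
  seg 9: left by d4 = 19/2 → (703/4, 195/4)
  seg 10: down by d8 = 33 → (703/4, 63/4)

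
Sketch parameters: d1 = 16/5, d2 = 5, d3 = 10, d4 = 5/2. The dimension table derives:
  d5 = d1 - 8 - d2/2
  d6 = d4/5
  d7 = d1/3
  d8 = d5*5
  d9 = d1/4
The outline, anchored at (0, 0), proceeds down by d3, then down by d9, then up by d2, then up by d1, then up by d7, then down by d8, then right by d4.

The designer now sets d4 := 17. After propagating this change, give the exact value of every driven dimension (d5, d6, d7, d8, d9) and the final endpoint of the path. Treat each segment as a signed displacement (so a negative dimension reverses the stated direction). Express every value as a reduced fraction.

d5 = -73/10
d6 = 17/5
d7 = 16/15
d8 = -73/2
d9 = 4/5
endpoint = (17, 1049/30)

Apply edit: d4 := 17
  d5 = d1 - 8 - d2/2 = -73/10
  d6 = d4/5 = 17/5
  d7 = d1/3 = 16/15
  d8 = d5*5 = -73/2
  d9 = d1/4 = 4/5
Walk from origin (0, 0):
  seg 1: down by d3 = 10 → (0, -10)
  seg 2: down by d9 = 4/5 → (0, -54/5)
  seg 3: up by d2 = 5 → (0, -29/5)
  seg 4: up by d1 = 16/5 → (0, -13/5)
  seg 5: up by d7 = 16/15 → (0, -23/15)
  seg 6: down by d8 = -73/2 → (0, 1049/30)
  seg 7: right by d4 = 17 → (17, 1049/30)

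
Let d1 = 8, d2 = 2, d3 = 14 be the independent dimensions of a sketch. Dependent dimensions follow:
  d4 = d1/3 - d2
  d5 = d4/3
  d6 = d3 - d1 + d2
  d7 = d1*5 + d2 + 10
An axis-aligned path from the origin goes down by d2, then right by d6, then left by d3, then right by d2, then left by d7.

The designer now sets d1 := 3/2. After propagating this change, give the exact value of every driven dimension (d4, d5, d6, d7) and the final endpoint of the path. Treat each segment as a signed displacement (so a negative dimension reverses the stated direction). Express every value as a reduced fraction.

d4 = -3/2
d5 = -1/2
d6 = 29/2
d7 = 39/2
endpoint = (-17, -2)

Apply edit: d1 := 3/2
  d4 = d1/3 - d2 = -3/2
  d5 = d4/3 = -1/2
  d6 = d3 - d1 + d2 = 29/2
  d7 = d1*5 + d2 + 10 = 39/2
Walk from origin (0, 0):
  seg 1: down by d2 = 2 → (0, -2)
  seg 2: right by d6 = 29/2 → (29/2, -2)
  seg 3: left by d3 = 14 → (1/2, -2)
  seg 4: right by d2 = 2 → (5/2, -2)
  seg 5: left by d7 = 39/2 → (-17, -2)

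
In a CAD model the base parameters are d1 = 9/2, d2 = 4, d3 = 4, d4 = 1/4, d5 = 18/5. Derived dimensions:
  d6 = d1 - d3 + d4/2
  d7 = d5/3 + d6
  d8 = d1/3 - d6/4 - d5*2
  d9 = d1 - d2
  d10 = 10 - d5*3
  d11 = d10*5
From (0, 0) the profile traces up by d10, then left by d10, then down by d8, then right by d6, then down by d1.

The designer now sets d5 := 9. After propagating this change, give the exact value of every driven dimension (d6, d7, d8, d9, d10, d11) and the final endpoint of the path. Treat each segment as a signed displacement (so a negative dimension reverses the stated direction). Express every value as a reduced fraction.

d6 = 5/8
d7 = 29/8
d8 = -533/32
d9 = 1/2
d10 = -17
d11 = -85
endpoint = (141/8, -155/32)

Apply edit: d5 := 9
  d6 = d1 - d3 + d4/2 = 5/8
  d7 = d5/3 + d6 = 29/8
  d8 = d1/3 - d6/4 - d5*2 = -533/32
  d9 = d1 - d2 = 1/2
  d10 = 10 - d5*3 = -17
  d11 = d10*5 = -85
Walk from origin (0, 0):
  seg 1: up by d10 = -17 → (0, -17)
  seg 2: left by d10 = -17 → (17, -17)
  seg 3: down by d8 = -533/32 → (17, -11/32)
  seg 4: right by d6 = 5/8 → (141/8, -11/32)
  seg 5: down by d1 = 9/2 → (141/8, -155/32)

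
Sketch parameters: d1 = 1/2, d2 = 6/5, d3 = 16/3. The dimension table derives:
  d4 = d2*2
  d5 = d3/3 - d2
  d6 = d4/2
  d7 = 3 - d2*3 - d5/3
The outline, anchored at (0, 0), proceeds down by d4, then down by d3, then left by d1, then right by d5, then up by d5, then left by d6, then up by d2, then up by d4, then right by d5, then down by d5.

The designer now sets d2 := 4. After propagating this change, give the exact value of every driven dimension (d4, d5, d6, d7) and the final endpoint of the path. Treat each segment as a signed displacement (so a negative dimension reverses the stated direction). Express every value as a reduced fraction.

Apply edit: d2 := 4
  d4 = d2*2 = 8
  d5 = d3/3 - d2 = -20/9
  d6 = d4/2 = 4
  d7 = 3 - d2*3 - d5/3 = -223/27
Walk from origin (0, 0):
  seg 1: down by d4 = 8 → (0, -8)
  seg 2: down by d3 = 16/3 → (0, -40/3)
  seg 3: left by d1 = 1/2 → (-1/2, -40/3)
  seg 4: right by d5 = -20/9 → (-49/18, -40/3)
  seg 5: up by d5 = -20/9 → (-49/18, -140/9)
  seg 6: left by d6 = 4 → (-121/18, -140/9)
  seg 7: up by d2 = 4 → (-121/18, -104/9)
  seg 8: up by d4 = 8 → (-121/18, -32/9)
  seg 9: right by d5 = -20/9 → (-161/18, -32/9)
  seg 10: down by d5 = -20/9 → (-161/18, -4/3)

d4 = 8
d5 = -20/9
d6 = 4
d7 = -223/27
endpoint = (-161/18, -4/3)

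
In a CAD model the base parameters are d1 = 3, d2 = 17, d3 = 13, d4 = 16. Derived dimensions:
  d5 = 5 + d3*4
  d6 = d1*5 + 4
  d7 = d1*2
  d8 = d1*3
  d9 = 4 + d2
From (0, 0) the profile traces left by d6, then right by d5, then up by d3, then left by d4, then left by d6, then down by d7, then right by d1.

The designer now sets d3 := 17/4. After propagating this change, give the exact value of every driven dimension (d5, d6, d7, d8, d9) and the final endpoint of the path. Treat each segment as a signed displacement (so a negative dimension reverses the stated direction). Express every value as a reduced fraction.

d5 = 22
d6 = 19
d7 = 6
d8 = 9
d9 = 21
endpoint = (-29, -7/4)

Apply edit: d3 := 17/4
  d5 = 5 + d3*4 = 22
  d6 = d1*5 + 4 = 19
  d7 = d1*2 = 6
  d8 = d1*3 = 9
  d9 = 4 + d2 = 21
Walk from origin (0, 0):
  seg 1: left by d6 = 19 → (-19, 0)
  seg 2: right by d5 = 22 → (3, 0)
  seg 3: up by d3 = 17/4 → (3, 17/4)
  seg 4: left by d4 = 16 → (-13, 17/4)
  seg 5: left by d6 = 19 → (-32, 17/4)
  seg 6: down by d7 = 6 → (-32, -7/4)
  seg 7: right by d1 = 3 → (-29, -7/4)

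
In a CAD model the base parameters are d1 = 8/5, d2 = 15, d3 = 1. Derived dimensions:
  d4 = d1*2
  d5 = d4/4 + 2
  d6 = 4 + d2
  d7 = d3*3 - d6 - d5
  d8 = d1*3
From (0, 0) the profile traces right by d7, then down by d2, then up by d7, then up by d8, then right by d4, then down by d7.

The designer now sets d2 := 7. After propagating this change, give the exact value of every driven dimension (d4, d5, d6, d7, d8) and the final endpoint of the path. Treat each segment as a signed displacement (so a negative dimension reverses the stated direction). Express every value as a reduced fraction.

d4 = 16/5
d5 = 14/5
d6 = 11
d7 = -54/5
d8 = 24/5
endpoint = (-38/5, -11/5)

Apply edit: d2 := 7
  d4 = d1*2 = 16/5
  d5 = d4/4 + 2 = 14/5
  d6 = 4 + d2 = 11
  d7 = d3*3 - d6 - d5 = -54/5
  d8 = d1*3 = 24/5
Walk from origin (0, 0):
  seg 1: right by d7 = -54/5 → (-54/5, 0)
  seg 2: down by d2 = 7 → (-54/5, -7)
  seg 3: up by d7 = -54/5 → (-54/5, -89/5)
  seg 4: up by d8 = 24/5 → (-54/5, -13)
  seg 5: right by d4 = 16/5 → (-38/5, -13)
  seg 6: down by d7 = -54/5 → (-38/5, -11/5)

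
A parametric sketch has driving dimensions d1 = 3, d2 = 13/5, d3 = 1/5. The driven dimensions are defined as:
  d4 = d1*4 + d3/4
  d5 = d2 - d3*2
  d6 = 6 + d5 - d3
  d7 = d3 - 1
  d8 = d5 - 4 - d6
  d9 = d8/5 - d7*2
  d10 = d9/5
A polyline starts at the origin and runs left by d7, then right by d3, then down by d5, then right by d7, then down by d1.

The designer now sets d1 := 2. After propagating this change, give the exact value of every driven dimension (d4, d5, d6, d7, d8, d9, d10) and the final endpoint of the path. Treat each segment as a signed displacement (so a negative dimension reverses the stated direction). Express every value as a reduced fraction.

Apply edit: d1 := 2
  d4 = d1*4 + d3/4 = 161/20
  d5 = d2 - d3*2 = 11/5
  d6 = 6 + d5 - d3 = 8
  d7 = d3 - 1 = -4/5
  d8 = d5 - 4 - d6 = -49/5
  d9 = d8/5 - d7*2 = -9/25
  d10 = d9/5 = -9/125
Walk from origin (0, 0):
  seg 1: left by d7 = -4/5 → (4/5, 0)
  seg 2: right by d3 = 1/5 → (1, 0)
  seg 3: down by d5 = 11/5 → (1, -11/5)
  seg 4: right by d7 = -4/5 → (1/5, -11/5)
  seg 5: down by d1 = 2 → (1/5, -21/5)

d4 = 161/20
d5 = 11/5
d6 = 8
d7 = -4/5
d8 = -49/5
d9 = -9/25
d10 = -9/125
endpoint = (1/5, -21/5)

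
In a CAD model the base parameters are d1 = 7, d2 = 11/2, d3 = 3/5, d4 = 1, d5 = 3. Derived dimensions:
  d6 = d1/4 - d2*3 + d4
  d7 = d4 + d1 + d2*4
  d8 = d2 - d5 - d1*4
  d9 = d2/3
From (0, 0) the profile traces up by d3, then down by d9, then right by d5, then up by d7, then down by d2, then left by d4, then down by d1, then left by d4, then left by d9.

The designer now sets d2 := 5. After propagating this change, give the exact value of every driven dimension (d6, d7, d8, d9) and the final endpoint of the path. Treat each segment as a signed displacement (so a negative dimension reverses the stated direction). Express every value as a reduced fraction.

d6 = -49/4
d7 = 28
d8 = -26
d9 = 5/3
endpoint = (-2/3, 224/15)

Apply edit: d2 := 5
  d6 = d1/4 - d2*3 + d4 = -49/4
  d7 = d4 + d1 + d2*4 = 28
  d8 = d2 - d5 - d1*4 = -26
  d9 = d2/3 = 5/3
Walk from origin (0, 0):
  seg 1: up by d3 = 3/5 → (0, 3/5)
  seg 2: down by d9 = 5/3 → (0, -16/15)
  seg 3: right by d5 = 3 → (3, -16/15)
  seg 4: up by d7 = 28 → (3, 404/15)
  seg 5: down by d2 = 5 → (3, 329/15)
  seg 6: left by d4 = 1 → (2, 329/15)
  seg 7: down by d1 = 7 → (2, 224/15)
  seg 8: left by d4 = 1 → (1, 224/15)
  seg 9: left by d9 = 5/3 → (-2/3, 224/15)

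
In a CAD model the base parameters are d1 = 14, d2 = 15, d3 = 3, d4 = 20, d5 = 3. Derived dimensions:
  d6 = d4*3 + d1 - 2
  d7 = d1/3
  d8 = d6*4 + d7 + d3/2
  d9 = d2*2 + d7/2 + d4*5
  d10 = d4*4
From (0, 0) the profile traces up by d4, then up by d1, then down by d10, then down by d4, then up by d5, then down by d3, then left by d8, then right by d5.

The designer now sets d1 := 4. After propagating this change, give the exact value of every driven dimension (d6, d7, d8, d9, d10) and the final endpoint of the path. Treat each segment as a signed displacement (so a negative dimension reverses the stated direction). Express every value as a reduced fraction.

Apply edit: d1 := 4
  d6 = d4*3 + d1 - 2 = 62
  d7 = d1/3 = 4/3
  d8 = d6*4 + d7 + d3/2 = 1505/6
  d9 = d2*2 + d7/2 + d4*5 = 392/3
  d10 = d4*4 = 80
Walk from origin (0, 0):
  seg 1: up by d4 = 20 → (0, 20)
  seg 2: up by d1 = 4 → (0, 24)
  seg 3: down by d10 = 80 → (0, -56)
  seg 4: down by d4 = 20 → (0, -76)
  seg 5: up by d5 = 3 → (0, -73)
  seg 6: down by d3 = 3 → (0, -76)
  seg 7: left by d8 = 1505/6 → (-1505/6, -76)
  seg 8: right by d5 = 3 → (-1487/6, -76)

d6 = 62
d7 = 4/3
d8 = 1505/6
d9 = 392/3
d10 = 80
endpoint = (-1487/6, -76)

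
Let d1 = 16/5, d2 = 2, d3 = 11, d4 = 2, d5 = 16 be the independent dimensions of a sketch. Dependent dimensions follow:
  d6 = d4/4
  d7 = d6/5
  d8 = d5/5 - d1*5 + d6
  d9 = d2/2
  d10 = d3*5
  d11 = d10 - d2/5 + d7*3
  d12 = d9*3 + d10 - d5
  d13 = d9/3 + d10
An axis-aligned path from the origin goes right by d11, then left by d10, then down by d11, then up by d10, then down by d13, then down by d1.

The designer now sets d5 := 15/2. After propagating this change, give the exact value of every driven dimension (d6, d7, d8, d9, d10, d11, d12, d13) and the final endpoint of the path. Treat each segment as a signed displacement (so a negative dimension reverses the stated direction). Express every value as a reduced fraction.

Apply edit: d5 := 15/2
  d6 = d4/4 = 1/2
  d7 = d6/5 = 1/10
  d8 = d5/5 - d1*5 + d6 = -14
  d9 = d2/2 = 1
  d10 = d3*5 = 55
  d11 = d10 - d2/5 + d7*3 = 549/10
  d12 = d9*3 + d10 - d5 = 101/2
  d13 = d9/3 + d10 = 166/3
Walk from origin (0, 0):
  seg 1: right by d11 = 549/10 → (549/10, 0)
  seg 2: left by d10 = 55 → (-1/10, 0)
  seg 3: down by d11 = 549/10 → (-1/10, -549/10)
  seg 4: up by d10 = 55 → (-1/10, 1/10)
  seg 5: down by d13 = 166/3 → (-1/10, -1657/30)
  seg 6: down by d1 = 16/5 → (-1/10, -1753/30)

d6 = 1/2
d7 = 1/10
d8 = -14
d9 = 1
d10 = 55
d11 = 549/10
d12 = 101/2
d13 = 166/3
endpoint = (-1/10, -1753/30)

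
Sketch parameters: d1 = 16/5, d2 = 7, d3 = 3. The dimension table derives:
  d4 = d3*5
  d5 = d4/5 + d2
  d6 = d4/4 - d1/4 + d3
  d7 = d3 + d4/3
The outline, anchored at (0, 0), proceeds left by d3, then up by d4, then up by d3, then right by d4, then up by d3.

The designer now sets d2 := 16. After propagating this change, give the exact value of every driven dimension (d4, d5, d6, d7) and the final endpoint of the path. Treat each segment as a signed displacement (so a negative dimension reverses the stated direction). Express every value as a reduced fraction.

d4 = 15
d5 = 19
d6 = 119/20
d7 = 8
endpoint = (12, 21)

Apply edit: d2 := 16
  d4 = d3*5 = 15
  d5 = d4/5 + d2 = 19
  d6 = d4/4 - d1/4 + d3 = 119/20
  d7 = d3 + d4/3 = 8
Walk from origin (0, 0):
  seg 1: left by d3 = 3 → (-3, 0)
  seg 2: up by d4 = 15 → (-3, 15)
  seg 3: up by d3 = 3 → (-3, 18)
  seg 4: right by d4 = 15 → (12, 18)
  seg 5: up by d3 = 3 → (12, 21)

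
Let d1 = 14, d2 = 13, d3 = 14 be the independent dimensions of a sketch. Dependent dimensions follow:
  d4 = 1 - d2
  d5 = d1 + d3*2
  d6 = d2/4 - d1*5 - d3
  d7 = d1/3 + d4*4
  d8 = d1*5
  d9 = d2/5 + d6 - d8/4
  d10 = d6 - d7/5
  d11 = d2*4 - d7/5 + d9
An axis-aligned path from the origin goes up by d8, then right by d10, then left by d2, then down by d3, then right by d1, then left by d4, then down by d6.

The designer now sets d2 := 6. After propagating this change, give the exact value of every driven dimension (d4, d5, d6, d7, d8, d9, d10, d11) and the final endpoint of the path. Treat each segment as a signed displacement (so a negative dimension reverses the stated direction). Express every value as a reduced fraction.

d4 = -5
d5 = 42
d6 = -165/2
d7 = -46/3
d8 = 70
d9 = -494/5
d10 = -2383/30
d11 = -1076/15
endpoint = (-1993/30, 277/2)

Apply edit: d2 := 6
  d4 = 1 - d2 = -5
  d5 = d1 + d3*2 = 42
  d6 = d2/4 - d1*5 - d3 = -165/2
  d7 = d1/3 + d4*4 = -46/3
  d8 = d1*5 = 70
  d9 = d2/5 + d6 - d8/4 = -494/5
  d10 = d6 - d7/5 = -2383/30
  d11 = d2*4 - d7/5 + d9 = -1076/15
Walk from origin (0, 0):
  seg 1: up by d8 = 70 → (0, 70)
  seg 2: right by d10 = -2383/30 → (-2383/30, 70)
  seg 3: left by d2 = 6 → (-2563/30, 70)
  seg 4: down by d3 = 14 → (-2563/30, 56)
  seg 5: right by d1 = 14 → (-2143/30, 56)
  seg 6: left by d4 = -5 → (-1993/30, 56)
  seg 7: down by d6 = -165/2 → (-1993/30, 277/2)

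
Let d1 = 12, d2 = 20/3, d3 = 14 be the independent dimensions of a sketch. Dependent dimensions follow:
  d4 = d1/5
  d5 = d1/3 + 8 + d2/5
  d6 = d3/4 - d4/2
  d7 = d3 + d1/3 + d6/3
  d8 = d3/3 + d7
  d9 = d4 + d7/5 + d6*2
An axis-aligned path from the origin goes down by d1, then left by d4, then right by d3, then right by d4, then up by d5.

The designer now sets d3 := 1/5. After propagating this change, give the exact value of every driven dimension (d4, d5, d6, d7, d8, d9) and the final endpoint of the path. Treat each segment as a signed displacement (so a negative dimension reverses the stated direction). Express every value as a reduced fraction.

Apply edit: d3 := 1/5
  d4 = d1/5 = 12/5
  d5 = d1/3 + 8 + d2/5 = 40/3
  d6 = d3/4 - d4/2 = -23/20
  d7 = d3 + d1/3 + d6/3 = 229/60
  d8 = d3/3 + d7 = 233/60
  d9 = d4 + d7/5 + d6*2 = 259/300
Walk from origin (0, 0):
  seg 1: down by d1 = 12 → (0, -12)
  seg 2: left by d4 = 12/5 → (-12/5, -12)
  seg 3: right by d3 = 1/5 → (-11/5, -12)
  seg 4: right by d4 = 12/5 → (1/5, -12)
  seg 5: up by d5 = 40/3 → (1/5, 4/3)

d4 = 12/5
d5 = 40/3
d6 = -23/20
d7 = 229/60
d8 = 233/60
d9 = 259/300
endpoint = (1/5, 4/3)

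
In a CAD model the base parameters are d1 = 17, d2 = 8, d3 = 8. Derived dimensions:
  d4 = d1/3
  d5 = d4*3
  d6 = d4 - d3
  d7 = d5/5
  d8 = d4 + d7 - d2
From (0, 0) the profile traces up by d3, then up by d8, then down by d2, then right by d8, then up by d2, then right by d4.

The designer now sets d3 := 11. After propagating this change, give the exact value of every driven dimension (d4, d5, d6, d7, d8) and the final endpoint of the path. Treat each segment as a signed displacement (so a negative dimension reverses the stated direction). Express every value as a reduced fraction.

Apply edit: d3 := 11
  d4 = d1/3 = 17/3
  d5 = d4*3 = 17
  d6 = d4 - d3 = -16/3
  d7 = d5/5 = 17/5
  d8 = d4 + d7 - d2 = 16/15
Walk from origin (0, 0):
  seg 1: up by d3 = 11 → (0, 11)
  seg 2: up by d8 = 16/15 → (0, 181/15)
  seg 3: down by d2 = 8 → (0, 61/15)
  seg 4: right by d8 = 16/15 → (16/15, 61/15)
  seg 5: up by d2 = 8 → (16/15, 181/15)
  seg 6: right by d4 = 17/3 → (101/15, 181/15)

d4 = 17/3
d5 = 17
d6 = -16/3
d7 = 17/5
d8 = 16/15
endpoint = (101/15, 181/15)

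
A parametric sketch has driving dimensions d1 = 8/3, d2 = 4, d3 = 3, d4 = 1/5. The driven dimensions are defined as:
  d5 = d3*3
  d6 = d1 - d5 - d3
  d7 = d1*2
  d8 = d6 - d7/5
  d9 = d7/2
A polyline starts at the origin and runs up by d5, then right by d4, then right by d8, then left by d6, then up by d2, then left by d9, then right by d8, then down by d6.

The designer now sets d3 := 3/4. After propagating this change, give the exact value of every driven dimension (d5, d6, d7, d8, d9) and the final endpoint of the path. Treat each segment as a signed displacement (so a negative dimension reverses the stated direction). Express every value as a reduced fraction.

Apply edit: d3 := 3/4
  d5 = d3*3 = 9/4
  d6 = d1 - d5 - d3 = -1/3
  d7 = d1*2 = 16/3
  d8 = d6 - d7/5 = -7/5
  d9 = d7/2 = 8/3
Walk from origin (0, 0):
  seg 1: up by d5 = 9/4 → (0, 9/4)
  seg 2: right by d4 = 1/5 → (1/5, 9/4)
  seg 3: right by d8 = -7/5 → (-6/5, 9/4)
  seg 4: left by d6 = -1/3 → (-13/15, 9/4)
  seg 5: up by d2 = 4 → (-13/15, 25/4)
  seg 6: left by d9 = 8/3 → (-53/15, 25/4)
  seg 7: right by d8 = -7/5 → (-74/15, 25/4)
  seg 8: down by d6 = -1/3 → (-74/15, 79/12)

d5 = 9/4
d6 = -1/3
d7 = 16/3
d8 = -7/5
d9 = 8/3
endpoint = (-74/15, 79/12)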